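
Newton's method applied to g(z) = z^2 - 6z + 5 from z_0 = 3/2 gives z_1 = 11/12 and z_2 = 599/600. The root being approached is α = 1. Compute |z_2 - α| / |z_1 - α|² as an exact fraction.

6/25

z_1 - α = 11/12 - 1 = -1/12, so |z_1 - α| = 1/12.
z_2 - α = 599/600 - 1 = -1/600, so |z_2 - α| = 1/600.
|z_1 - α|² = 1/144.
Ratio = (1/600) / (1/144) = 6/25.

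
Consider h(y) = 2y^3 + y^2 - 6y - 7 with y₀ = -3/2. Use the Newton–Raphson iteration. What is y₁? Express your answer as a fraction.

h'(y) = 6y^2 + 2y - 6.
h(-3/2) = -5/2, h'(-3/2) = 9/2, so y₁ = (-3/2) - (-5/2)/(9/2) = -17/18.

-17/18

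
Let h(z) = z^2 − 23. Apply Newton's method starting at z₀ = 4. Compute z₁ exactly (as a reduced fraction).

h'(z) = 2z.
h(4) = −7, h'(4) = 8, so z₁ = 4 − (−7)/8 = 39/8.

39/8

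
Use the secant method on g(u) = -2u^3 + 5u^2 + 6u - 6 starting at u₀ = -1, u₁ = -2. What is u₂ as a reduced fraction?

g(-1) = -5, g(-2) = 18. u₂ = (-2) - 18·((-2) - (-1))/(18 - (-5)) = -28/23.

-28/23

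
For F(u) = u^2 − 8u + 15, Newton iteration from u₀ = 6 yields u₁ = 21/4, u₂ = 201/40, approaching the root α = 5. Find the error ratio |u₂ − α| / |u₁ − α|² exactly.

u₁ − α = 21/4 − 5 = 1/4, so |u₁ − α| = 1/4.
u₂ − α = 201/40 − 5 = 1/40, so |u₂ − α| = 1/40.
|u₁ − α|² = 1/16.
Ratio = (1/40) / (1/16) = 2/5.

2/5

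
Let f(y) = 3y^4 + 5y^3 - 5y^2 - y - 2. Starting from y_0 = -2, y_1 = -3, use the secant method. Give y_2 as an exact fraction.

-41/19

f(-2) = -12, f(-3) = 64. y_2 = (-3) - 64·((-3) - (-2))/(64 - (-12)) = -41/19.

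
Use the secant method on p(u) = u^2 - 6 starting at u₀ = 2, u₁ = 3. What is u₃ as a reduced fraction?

22/9

p(2) = -2, p(3) = 3. u₂ = 3 - 3·(3 - 2)/(3 - (-2)) = 12/5.
p(3) = 3, p(12/5) = -6/25. u₃ = (12/5) - (-6/25)·((12/5) - 3)/((-6/25) - 3) = 22/9.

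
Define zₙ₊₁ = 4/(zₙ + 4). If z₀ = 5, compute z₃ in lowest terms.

40/49

z₁ = 4/(5 + 4) = 4/9.
z₂ = 4/(4/9 + 4) = 9/10.
z₃ = 4/(9/10 + 4) = 40/49.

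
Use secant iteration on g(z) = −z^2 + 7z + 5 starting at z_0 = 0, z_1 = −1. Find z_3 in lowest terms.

g(0) = 5, g(−1) = −3. z_2 = (−1) − (−3)·((−1) − 0)/((−3) − 5) = −5/8.
g(−1) = −3, g(−5/8) = 15/64. z_3 = (−5/8) − (15/64)·((−5/8) − (−1))/((15/64) − (−3)) = −15/23.

−15/23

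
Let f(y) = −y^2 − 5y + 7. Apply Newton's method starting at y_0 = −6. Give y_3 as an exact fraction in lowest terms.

−5697007/927843

f'(y) = −2y − 5.
f(−6) = 1, f'(−6) = 7, so y_1 = (−6) − 1/7 = −43/7.
f(−43/7) = −1/49, f'(−43/7) = 51/7, so y_2 = (−43/7) − (−1/49)/(51/7) = −2192/357.
f(−2192/357) = −1/127449, f'(−2192/357) = 2599/357, so y_3 = (−2192/357) − (−1/127449)/(2599/357) = −5697007/927843.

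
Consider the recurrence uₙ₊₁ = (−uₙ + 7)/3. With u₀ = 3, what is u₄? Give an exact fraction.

u₁ = (−3 + 7)/3 = 4/3.
u₂ = (−(4/3) + 7)/3 = 17/9.
u₃ = (−(17/9) + 7)/3 = 46/27.
u₄ = (−(46/27) + 7)/3 = 143/81.

143/81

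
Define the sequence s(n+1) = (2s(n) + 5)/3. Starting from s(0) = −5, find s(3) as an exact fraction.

s(1) = (2·(−5) + 5)/3 = −5/3.
s(2) = (2·(−5/3) + 5)/3 = 5/9.
s(3) = (2·(5/9) + 5)/3 = 55/27.

55/27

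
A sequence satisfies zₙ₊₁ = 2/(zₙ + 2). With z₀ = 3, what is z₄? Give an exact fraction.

z₁ = 2/(3 + 2) = 2/5.
z₂ = 2/(2/5 + 2) = 5/6.
z₃ = 2/(5/6 + 2) = 12/17.
z₄ = 2/(12/17 + 2) = 17/23.

17/23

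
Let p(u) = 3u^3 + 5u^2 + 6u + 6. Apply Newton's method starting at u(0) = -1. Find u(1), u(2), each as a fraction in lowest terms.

u(1) = -7/5, u(2) = -1583/1205

p'(u) = 9u^2 + 10u + 6.
p(-1) = 2, p'(-1) = 5, so u(1) = (-1) - 2/5 = -7/5.
p(-7/5) = -104/125, p'(-7/5) = 241/25, so u(2) = (-7/5) - (-104/125)/(241/25) = -1583/1205.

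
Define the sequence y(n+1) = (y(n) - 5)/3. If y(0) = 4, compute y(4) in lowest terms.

-196/81

y(1) = (4 - 5)/3 = -1/3.
y(2) = ((-1/3) - 5)/3 = -16/9.
y(3) = ((-16/9) - 5)/3 = -61/27.
y(4) = ((-61/27) - 5)/3 = -196/81.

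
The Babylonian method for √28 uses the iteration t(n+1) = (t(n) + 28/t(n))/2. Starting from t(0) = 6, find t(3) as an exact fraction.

32257/6096

t(1) = (6 + 28/6)/2 = 16/3.
t(2) = (16/3 + 28/(16/3))/2 = 127/24.
t(3) = (127/24 + 28/(127/24))/2 = 32257/6096.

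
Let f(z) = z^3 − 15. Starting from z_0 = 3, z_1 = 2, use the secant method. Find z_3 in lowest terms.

f(3) = 12, f(2) = −7. z_2 = 2 − (−7)·(2 − 3)/((−7) − 12) = 45/19.
f(2) = −7, f(45/19) = −11760/6859. z_3 = (45/19) − (−11760/6859)·((45/19) − 2)/((−11760/6859) − (−7)) = 12885/5179.

12885/5179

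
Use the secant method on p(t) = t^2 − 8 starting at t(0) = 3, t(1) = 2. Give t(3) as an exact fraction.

17/6

p(3) = 1, p(2) = −4. t(2) = 2 − (−4)·(2 − 3)/((−4) − 1) = 14/5.
p(2) = −4, p(14/5) = −4/25. t(3) = (14/5) − (−4/25)·((14/5) − 2)/((−4/25) − (−4)) = 17/6.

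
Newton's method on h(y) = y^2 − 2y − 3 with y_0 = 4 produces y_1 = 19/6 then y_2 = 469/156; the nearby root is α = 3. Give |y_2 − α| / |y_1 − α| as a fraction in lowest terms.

y_1 − α = 19/6 − 3 = 1/6, so |y_1 − α| = 1/6.
y_2 − α = 469/156 − 3 = 1/156, so |y_2 − α| = 1/156.
Ratio = (1/156) / (1/6) = 1/26.

1/26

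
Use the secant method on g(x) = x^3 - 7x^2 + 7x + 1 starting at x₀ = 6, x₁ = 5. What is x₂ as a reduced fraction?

g(6) = 7, g(5) = -14. x₂ = 5 - (-14)·(5 - 6)/((-14) - 7) = 17/3.

17/3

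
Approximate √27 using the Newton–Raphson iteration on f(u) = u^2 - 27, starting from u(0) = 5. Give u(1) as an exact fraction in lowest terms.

26/5

f'(u) = 2u.
f(5) = -2, f'(5) = 10, so u(1) = 5 - (-2)/10 = 26/5.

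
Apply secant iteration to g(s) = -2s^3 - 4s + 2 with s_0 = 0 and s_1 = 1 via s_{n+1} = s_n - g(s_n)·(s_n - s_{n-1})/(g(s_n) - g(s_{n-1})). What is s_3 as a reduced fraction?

g(0) = 2, g(1) = -4. s_2 = 1 - (-4)·(1 - 0)/((-4) - 2) = 1/3.
g(1) = -4, g(1/3) = 16/27. s_3 = (1/3) - (16/27)·((1/3) - 1)/((16/27) - (-4)) = 13/31.

13/31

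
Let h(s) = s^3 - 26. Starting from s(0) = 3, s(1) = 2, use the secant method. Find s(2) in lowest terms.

h(3) = 1, h(2) = -18. s(2) = 2 - (-18)·(2 - 3)/((-18) - 1) = 56/19.

56/19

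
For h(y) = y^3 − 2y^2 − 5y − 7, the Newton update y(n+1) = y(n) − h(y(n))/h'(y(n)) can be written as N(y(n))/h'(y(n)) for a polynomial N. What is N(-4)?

−153

h'(y) = 3y^2 − 4y − 5.
N(y) = y·h'(y) − h(y) = y·(3y^2 − 4y − 5) − (y^3 − 2y^2 − 5y − 7) = 2y^3 − 2y^2 + 7.
N(-4) = −153.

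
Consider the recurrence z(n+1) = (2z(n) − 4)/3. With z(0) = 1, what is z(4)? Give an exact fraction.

z(1) = (2·1 − 4)/3 = −2/3.
z(2) = (2·(−2/3) − 4)/3 = −16/9.
z(3) = (2·(−16/9) − 4)/3 = −68/27.
z(4) = (2·(−68/27) − 4)/3 = −244/81.

−244/81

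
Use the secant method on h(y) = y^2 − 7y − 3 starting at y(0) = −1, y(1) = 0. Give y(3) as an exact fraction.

−24/59

h(−1) = 5, h(0) = −3. y(2) = 0 − (−3)·(0 − (−1))/((−3) − 5) = −3/8.
h(0) = −3, h(−3/8) = −15/64. y(3) = (−3/8) − (−15/64)·((−3/8) − 0)/((−15/64) − (−3)) = −24/59.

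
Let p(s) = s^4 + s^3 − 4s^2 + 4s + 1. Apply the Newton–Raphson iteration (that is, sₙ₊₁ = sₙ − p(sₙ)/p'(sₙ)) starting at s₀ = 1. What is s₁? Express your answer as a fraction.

0

p'(s) = 4s^3 + 3s^2 − 8s + 4.
p(1) = 3, p'(1) = 3, so s₁ = 1 − 3/3 = 0.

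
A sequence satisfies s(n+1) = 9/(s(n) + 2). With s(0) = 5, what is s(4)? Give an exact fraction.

981/425

s(1) = 9/(5 + 2) = 9/7.
s(2) = 9/(9/7 + 2) = 63/23.
s(3) = 9/(63/23 + 2) = 207/109.
s(4) = 9/(207/109 + 2) = 981/425.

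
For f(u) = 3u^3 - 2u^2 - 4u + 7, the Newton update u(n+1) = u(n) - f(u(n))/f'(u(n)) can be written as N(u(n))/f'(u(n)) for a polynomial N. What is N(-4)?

f'(u) = 9u^2 - 4u - 4.
N(u) = u·f'(u) - f(u) = u·(9u^2 - 4u - 4) - (3u^3 - 2u^2 - 4u + 7) = 6u^3 - 2u^2 - 7.
N(-4) = -423.

-423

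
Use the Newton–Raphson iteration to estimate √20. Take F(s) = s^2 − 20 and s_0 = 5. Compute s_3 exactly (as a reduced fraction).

51841/11592

F'(s) = 2s.
F(5) = 5, F'(5) = 10, so s_1 = 5 − 5/10 = 9/2.
F(9/2) = 1/4, F'(9/2) = 9, so s_2 = (9/2) − (1/4)/9 = 161/36.
F(161/36) = 1/1296, F'(161/36) = 161/18, so s_3 = (161/36) − (1/1296)/(161/18) = 51841/11592.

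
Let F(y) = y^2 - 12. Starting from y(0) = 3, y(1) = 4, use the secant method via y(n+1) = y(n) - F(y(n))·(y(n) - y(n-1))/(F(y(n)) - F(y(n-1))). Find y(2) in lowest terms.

24/7

F(3) = -3, F(4) = 4. y(2) = 4 - 4·(4 - 3)/(4 - (-3)) = 24/7.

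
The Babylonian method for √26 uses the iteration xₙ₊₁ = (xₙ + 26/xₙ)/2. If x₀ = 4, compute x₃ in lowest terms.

1468273/287952

x₁ = (4 + 26/4)/2 = 21/4.
x₂ = (21/4 + 26/(21/4))/2 = 857/168.
x₃ = (857/168 + 26/(857/168))/2 = 1468273/287952.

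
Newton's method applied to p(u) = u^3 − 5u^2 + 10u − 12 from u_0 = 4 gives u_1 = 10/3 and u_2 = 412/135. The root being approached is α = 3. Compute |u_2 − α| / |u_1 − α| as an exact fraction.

7/45

u_1 − α = 10/3 − 3 = 1/3, so |u_1 − α| = 1/3.
u_2 − α = 412/135 − 3 = 7/135, so |u_2 − α| = 7/135.
Ratio = (7/135) / (1/3) = 7/45.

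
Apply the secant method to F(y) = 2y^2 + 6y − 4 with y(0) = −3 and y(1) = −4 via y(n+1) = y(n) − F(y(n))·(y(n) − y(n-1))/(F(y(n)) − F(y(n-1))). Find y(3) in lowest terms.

−32/9

F(−3) = −4, F(−4) = 4. y(2) = (−4) − 4·((−4) − (−3))/(4 − (−4)) = −7/2.
F(−4) = 4, F(−7/2) = −1/2. y(3) = (−7/2) − (−1/2)·((−7/2) − (−4))/((−1/2) − 4) = −32/9.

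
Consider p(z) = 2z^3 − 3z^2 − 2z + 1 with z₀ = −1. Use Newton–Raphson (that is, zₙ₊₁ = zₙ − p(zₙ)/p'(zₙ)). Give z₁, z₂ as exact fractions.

z₁ = −4/5, z₂ = −621/830

p'(z) = 6z^2 − 6z − 2.
p(−1) = −2, p'(−1) = 10, so z₁ = (−1) − (−2)/10 = −4/5.
p(−4/5) = −43/125, p'(−4/5) = 166/25, so z₂ = (−4/5) − (−43/125)/(166/25) = −621/830.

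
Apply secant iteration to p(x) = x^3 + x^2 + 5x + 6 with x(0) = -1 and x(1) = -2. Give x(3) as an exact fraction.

-866/757

p(-1) = 1, p(-2) = -8. x(2) = (-2) - (-8)·((-2) - (-1))/((-8) - 1) = -10/9.
p(-2) = -8, p(-10/9) = 224/729. x(3) = (-10/9) - (224/729)·((-10/9) - (-2))/((224/729) - (-8)) = -866/757.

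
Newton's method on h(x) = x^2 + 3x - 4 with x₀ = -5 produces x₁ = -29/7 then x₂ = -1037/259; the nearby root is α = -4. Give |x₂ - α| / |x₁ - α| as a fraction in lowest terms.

1/37

x₁ - α = -29/7 - (-4) = -29/7 + 4 = -1/7, so |x₁ - α| = 1/7.
x₂ - α = -1037/259 - (-4) = -1037/259 + 4 = -1/259, so |x₂ - α| = 1/259.
Ratio = (1/259) / (1/7) = 1/37.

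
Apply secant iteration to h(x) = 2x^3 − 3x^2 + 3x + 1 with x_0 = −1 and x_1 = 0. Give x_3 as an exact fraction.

−32/109

h(−1) = −7, h(0) = 1. x_2 = 0 − 1·(0 − (−1))/(1 − (−7)) = −1/8.
h(0) = 1, h(−1/8) = 147/256. x_3 = (−1/8) − (147/256)·((−1/8) − 0)/((147/256) − 1) = −32/109.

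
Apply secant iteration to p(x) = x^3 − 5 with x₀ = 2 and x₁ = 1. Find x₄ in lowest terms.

p(2) = 3, p(1) = −4. x₂ = 1 − (−4)·(1 − 2)/((−4) − 3) = 11/7.
p(1) = −4, p(11/7) = −384/343. x₃ = (11/7) − (−384/343)·((11/7) − 1)/((−384/343) − (−4)) = 443/247.
p(11/7) = −384/343, p(443/247) = 11592192/15069223. x₄ = (443/247) − (11592192/15069223)·((443/247) − (11/7))/((11592192/15069223) − (−384/343)) = 14432773/8474569.

14432773/8474569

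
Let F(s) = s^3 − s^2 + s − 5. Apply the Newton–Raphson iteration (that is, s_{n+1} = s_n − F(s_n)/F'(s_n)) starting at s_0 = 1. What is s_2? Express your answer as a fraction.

F'(s) = 3s^2 − 2s + 1.
F(1) = −4, F'(1) = 2, so s_1 = 1 − (−4)/2 = 3.
F(3) = 16, F'(3) = 22, so s_2 = 3 − 16/22 = 25/11.

25/11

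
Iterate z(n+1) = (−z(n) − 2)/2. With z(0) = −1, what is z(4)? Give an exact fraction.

z(1) = (−(−1) − 2)/2 = −1/2.
z(2) = (−(−1/2) − 2)/2 = −3/4.
z(3) = (−(−3/4) − 2)/2 = −5/8.
z(4) = (−(−5/8) − 2)/2 = −11/16.

−11/16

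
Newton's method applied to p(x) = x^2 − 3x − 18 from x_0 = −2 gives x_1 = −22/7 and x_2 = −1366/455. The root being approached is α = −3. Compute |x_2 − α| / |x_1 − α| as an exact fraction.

1/65

x_1 − α = −22/7 − (−3) = −22/7 + 3 = −1/7, so |x_1 − α| = 1/7.
x_2 − α = −1366/455 − (−3) = −1366/455 + 3 = −1/455, so |x_2 − α| = 1/455.
Ratio = (1/455) / (1/7) = 1/65.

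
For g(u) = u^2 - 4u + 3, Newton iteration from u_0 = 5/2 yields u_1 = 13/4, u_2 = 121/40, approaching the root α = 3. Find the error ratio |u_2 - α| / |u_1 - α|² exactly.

u_1 - α = 13/4 - 3 = 1/4, so |u_1 - α| = 1/4.
u_2 - α = 121/40 - 3 = 1/40, so |u_2 - α| = 1/40.
|u_1 - α|² = 1/16.
Ratio = (1/40) / (1/16) = 2/5.

2/5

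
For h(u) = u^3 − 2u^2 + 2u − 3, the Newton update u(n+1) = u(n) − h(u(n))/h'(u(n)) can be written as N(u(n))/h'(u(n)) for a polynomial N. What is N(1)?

3

h'(u) = 3u^2 − 4u + 2.
N(u) = u·h'(u) − h(u) = u·(3u^2 − 4u + 2) − (u^3 − 2u^2 + 2u − 3) = 2u^3 − 2u^2 + 3.
N(1) = 3.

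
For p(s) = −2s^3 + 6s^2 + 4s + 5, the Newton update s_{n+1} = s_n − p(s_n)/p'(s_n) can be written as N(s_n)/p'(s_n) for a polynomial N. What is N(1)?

p'(s) = −6s^2 + 12s + 4.
N(s) = s·p'(s) − p(s) = s·(−6s^2 + 12s + 4) − (−2s^3 + 6s^2 + 4s + 5) = −4s^3 + 6s^2 − 5.
N(1) = −3.

−3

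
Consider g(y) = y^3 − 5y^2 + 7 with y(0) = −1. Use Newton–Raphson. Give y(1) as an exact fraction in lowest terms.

−14/13

g'(y) = 3y^2 − 10y.
g(−1) = 1, g'(−1) = 13, so y(1) = (−1) − 1/13 = −14/13.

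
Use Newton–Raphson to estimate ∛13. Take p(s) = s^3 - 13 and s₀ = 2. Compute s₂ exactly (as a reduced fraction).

p'(s) = 3s^2.
p(2) = -5, p'(2) = 12, so s₁ = 2 - (-5)/12 = 29/12.
p(29/12) = 1925/1728, p'(29/12) = 841/48, so s₂ = (29/12) - (1925/1728)/(841/48) = 35621/15138.

35621/15138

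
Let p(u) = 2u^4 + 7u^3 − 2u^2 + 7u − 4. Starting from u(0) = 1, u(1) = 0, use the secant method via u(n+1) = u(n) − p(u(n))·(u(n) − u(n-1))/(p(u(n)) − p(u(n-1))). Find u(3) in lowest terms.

p(1) = 10, p(0) = −4. u(2) = 0 − (−4)·(0 − 1)/((−4) − 10) = 2/7.
p(0) = −4, p(2/7) = −4770/2401. u(3) = (2/7) − (−4770/2401)·((2/7) − 0)/((−4770/2401) − (−4)) = 1372/2417.

1372/2417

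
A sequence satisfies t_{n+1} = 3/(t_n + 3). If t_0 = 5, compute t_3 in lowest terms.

t_1 = 3/(5 + 3) = 3/8.
t_2 = 3/(3/8 + 3) = 8/9.
t_3 = 3/(8/9 + 3) = 27/35.

27/35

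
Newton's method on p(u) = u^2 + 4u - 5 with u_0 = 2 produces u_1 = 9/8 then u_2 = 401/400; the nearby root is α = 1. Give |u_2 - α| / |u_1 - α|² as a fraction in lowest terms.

u_1 - α = 9/8 - 1 = 1/8, so |u_1 - α| = 1/8.
u_2 - α = 401/400 - 1 = 1/400, so |u_2 - α| = 1/400.
|u_1 - α|² = 1/64.
Ratio = (1/400) / (1/64) = 4/25.

4/25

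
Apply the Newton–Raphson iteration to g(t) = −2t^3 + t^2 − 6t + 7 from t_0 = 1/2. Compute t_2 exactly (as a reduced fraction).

g'(t) = −6t^2 + 2t − 6.
g(1/2) = 4, g'(1/2) = −13/2, so t_1 = (1/2) − 4/(−13/2) = 29/26.
g(29/26) = −2688/2197, g'(29/26) = −3797/338, so t_2 = (29/26) − (−2688/2197)/(−3797/338) = 99361/98722.

99361/98722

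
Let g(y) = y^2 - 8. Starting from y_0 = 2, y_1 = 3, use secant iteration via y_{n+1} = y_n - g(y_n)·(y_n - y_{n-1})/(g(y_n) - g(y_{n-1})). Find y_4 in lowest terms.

g(2) = -4, g(3) = 1. y_2 = 3 - 1·(3 - 2)/(1 - (-4)) = 14/5.
g(3) = 1, g(14/5) = -4/25. y_3 = (14/5) - (-4/25)·((14/5) - 3)/((-4/25) - 1) = 82/29.
g(14/5) = -4/25, g(82/29) = -4/841. y_4 = (82/29) - (-4/841)·((82/29) - (14/5))/((-4/841) - (-4/25)) = 577/204.

577/204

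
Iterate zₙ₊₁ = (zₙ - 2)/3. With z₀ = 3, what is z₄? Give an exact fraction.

z₁ = (3 - 2)/3 = 1/3.
z₂ = ((1/3) - 2)/3 = -5/9.
z₃ = ((-5/9) - 2)/3 = -23/27.
z₄ = ((-23/27) - 2)/3 = -77/81.

-77/81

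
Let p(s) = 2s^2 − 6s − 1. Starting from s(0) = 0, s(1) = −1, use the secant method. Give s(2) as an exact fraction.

p(0) = −1, p(−1) = 7. s(2) = (−1) − 7·((−1) − 0)/(7 − (−1)) = −1/8.

−1/8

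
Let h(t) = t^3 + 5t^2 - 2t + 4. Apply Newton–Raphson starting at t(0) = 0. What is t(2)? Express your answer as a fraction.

h'(t) = 3t^2 + 10t - 2.
h(0) = 4, h'(0) = -2, so t(1) = 0 - 4/(-2) = 2.
h(2) = 28, h'(2) = 30, so t(2) = 2 - 28/30 = 16/15.

16/15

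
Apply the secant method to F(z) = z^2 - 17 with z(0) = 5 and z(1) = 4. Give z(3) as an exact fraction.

301/73

F(5) = 8, F(4) = -1. z(2) = 4 - (-1)·(4 - 5)/((-1) - 8) = 37/9.
F(4) = -1, F(37/9) = -8/81. z(3) = (37/9) - (-8/81)·((37/9) - 4)/((-8/81) - (-1)) = 301/73.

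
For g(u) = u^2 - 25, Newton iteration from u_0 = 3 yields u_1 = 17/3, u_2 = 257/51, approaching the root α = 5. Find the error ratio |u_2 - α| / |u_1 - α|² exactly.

u_1 - α = 17/3 - 5 = 2/3, so |u_1 - α| = 2/3.
u_2 - α = 257/51 - 5 = 2/51, so |u_2 - α| = 2/51.
|u_1 - α|² = 4/9.
Ratio = (2/51) / (4/9) = 3/34.

3/34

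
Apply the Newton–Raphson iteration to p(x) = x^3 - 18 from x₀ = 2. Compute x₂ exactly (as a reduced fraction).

p'(x) = 3x^2.
p(2) = -10, p'(2) = 12, so x₁ = 2 - (-10)/12 = 17/6.
p(17/6) = 1025/216, p'(17/6) = 289/12, so x₂ = (17/6) - (1025/216)/(289/12) = 6857/2601.

6857/2601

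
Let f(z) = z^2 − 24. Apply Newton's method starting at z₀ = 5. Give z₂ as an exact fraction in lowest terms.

f'(z) = 2z.
f(5) = 1, f'(5) = 10, so z₁ = 5 − 1/10 = 49/10.
f(49/10) = 1/100, f'(49/10) = 49/5, so z₂ = (49/10) − (1/100)/(49/5) = 4801/980.

4801/980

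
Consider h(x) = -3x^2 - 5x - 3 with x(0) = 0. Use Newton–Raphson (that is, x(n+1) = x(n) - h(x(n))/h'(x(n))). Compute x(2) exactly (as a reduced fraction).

-48/35

h'(x) = -6x - 5.
h(0) = -3, h'(0) = -5, so x(1) = 0 - (-3)/(-5) = -3/5.
h(-3/5) = -27/25, h'(-3/5) = -7/5, so x(2) = (-3/5) - (-27/25)/(-7/5) = -48/35.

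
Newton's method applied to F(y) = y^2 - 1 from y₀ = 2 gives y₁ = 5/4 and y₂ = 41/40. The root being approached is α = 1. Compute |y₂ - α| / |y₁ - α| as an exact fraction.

1/10

y₁ - α = 5/4 - 1 = 1/4, so |y₁ - α| = 1/4.
y₂ - α = 41/40 - 1 = 1/40, so |y₂ - α| = 1/40.
Ratio = (1/40) / (1/4) = 1/10.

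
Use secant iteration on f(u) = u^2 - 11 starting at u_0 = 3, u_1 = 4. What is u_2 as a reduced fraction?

23/7

f(3) = -2, f(4) = 5. u_2 = 4 - 5·(4 - 3)/(5 - (-2)) = 23/7.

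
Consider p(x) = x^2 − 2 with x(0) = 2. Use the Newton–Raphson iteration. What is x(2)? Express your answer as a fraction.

17/12

p'(x) = 2x.
p(2) = 2, p'(2) = 4, so x(1) = 2 − 2/4 = 3/2.
p(3/2) = 1/4, p'(3/2) = 3, so x(2) = (3/2) − (1/4)/3 = 17/12.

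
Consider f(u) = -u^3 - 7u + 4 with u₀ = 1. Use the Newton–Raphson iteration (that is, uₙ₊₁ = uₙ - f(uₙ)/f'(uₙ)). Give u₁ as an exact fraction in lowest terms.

3/5

f'(u) = -3u^2 - 7.
f(1) = -4, f'(1) = -10, so u₁ = 1 - (-4)/(-10) = 3/5.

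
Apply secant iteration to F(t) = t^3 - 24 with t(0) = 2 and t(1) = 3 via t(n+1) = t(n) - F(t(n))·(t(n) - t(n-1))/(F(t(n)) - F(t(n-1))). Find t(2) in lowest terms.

54/19

F(2) = -16, F(3) = 3. t(2) = 3 - 3·(3 - 2)/(3 - (-16)) = 54/19.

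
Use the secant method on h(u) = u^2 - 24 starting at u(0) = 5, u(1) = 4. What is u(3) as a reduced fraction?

49/10

h(5) = 1, h(4) = -8. u(2) = 4 - (-8)·(4 - 5)/((-8) - 1) = 44/9.
h(4) = -8, h(44/9) = -8/81. u(3) = (44/9) - (-8/81)·((44/9) - 4)/((-8/81) - (-8)) = 49/10.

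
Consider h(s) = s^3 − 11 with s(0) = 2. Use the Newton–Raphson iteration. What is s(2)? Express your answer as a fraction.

h'(s) = 3s^2.
h(2) = −3, h'(2) = 12, so s(1) = 2 − (−3)/12 = 9/4.
h(9/4) = 25/64, h'(9/4) = 243/16, so s(2) = (9/4) − (25/64)/(243/16) = 1081/486.

1081/486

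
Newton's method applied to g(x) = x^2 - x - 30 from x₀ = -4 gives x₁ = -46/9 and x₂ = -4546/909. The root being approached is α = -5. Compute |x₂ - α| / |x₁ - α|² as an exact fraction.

x₁ - α = -46/9 - (-5) = -46/9 + 5 = -1/9, so |x₁ - α| = 1/9.
x₂ - α = -4546/909 - (-5) = -4546/909 + 5 = -1/909, so |x₂ - α| = 1/909.
|x₁ - α|² = 1/81.
Ratio = (1/909) / (1/81) = 9/101.

9/101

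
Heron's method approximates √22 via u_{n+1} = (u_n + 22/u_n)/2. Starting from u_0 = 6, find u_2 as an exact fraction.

u_1 = (6 + 22/6)/2 = 29/6.
u_2 = (29/6 + 22/(29/6))/2 = 1633/348.

1633/348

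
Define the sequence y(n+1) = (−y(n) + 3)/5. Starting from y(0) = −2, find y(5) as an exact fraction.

313/625

y(1) = (−(−2) + 3)/5 = 1.
y(2) = (−1 + 3)/5 = 2/5.
y(3) = (−(2/5) + 3)/5 = 13/25.
y(4) = (−(13/25) + 3)/5 = 62/125.
y(5) = (−(62/125) + 3)/5 = 313/625.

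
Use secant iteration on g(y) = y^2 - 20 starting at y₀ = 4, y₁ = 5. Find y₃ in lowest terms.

g(4) = -4, g(5) = 5. y₂ = 5 - 5·(5 - 4)/(5 - (-4)) = 40/9.
g(5) = 5, g(40/9) = -20/81. y₃ = (40/9) - (-20/81)·((40/9) - 5)/((-20/81) - 5) = 76/17.

76/17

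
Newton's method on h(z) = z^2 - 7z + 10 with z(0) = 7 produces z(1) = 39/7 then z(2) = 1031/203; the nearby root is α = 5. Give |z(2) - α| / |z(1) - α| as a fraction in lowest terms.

4/29

z(1) - α = 39/7 - 5 = 4/7, so |z(1) - α| = 4/7.
z(2) - α = 1031/203 - 5 = 16/203, so |z(2) - α| = 16/203.
Ratio = (16/203) / (4/7) = 4/29.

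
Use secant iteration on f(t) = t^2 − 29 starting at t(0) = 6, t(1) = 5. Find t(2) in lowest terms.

59/11

f(6) = 7, f(5) = −4. t(2) = 5 − (−4)·(5 − 6)/((−4) − 7) = 59/11.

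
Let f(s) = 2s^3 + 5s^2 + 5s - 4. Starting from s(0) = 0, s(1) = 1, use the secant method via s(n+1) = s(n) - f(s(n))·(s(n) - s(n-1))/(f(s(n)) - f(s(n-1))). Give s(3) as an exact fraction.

f(0) = -4, f(1) = 8. s(2) = 1 - 8·(1 - 0)/(8 - (-4)) = 1/3.
f(1) = 8, f(1/3) = -46/27. s(3) = (1/3) - (-46/27)·((1/3) - 1)/((-46/27) - 8) = 59/131.

59/131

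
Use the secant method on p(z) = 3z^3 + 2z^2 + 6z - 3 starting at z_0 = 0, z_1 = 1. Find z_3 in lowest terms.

555/1523

p(0) = -3, p(1) = 8. z_2 = 1 - 8·(1 - 0)/(8 - (-3)) = 3/11.
p(1) = 8, p(3/11) = -1536/1331. z_3 = (3/11) - (-1536/1331)·((3/11) - 1)/((-1536/1331) - 8) = 555/1523.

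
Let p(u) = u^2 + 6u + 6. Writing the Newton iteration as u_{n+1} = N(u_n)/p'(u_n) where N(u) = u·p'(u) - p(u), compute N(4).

10

p'(u) = 2u + 6.
N(u) = u·p'(u) - p(u) = u·(2u + 6) - (u^2 + 6u + 6) = u^2 - 6.
N(4) = 10.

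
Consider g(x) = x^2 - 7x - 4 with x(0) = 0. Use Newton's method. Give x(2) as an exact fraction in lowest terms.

-212/399

g'(x) = 2x - 7.
g(0) = -4, g'(0) = -7, so x(1) = 0 - (-4)/(-7) = -4/7.
g(-4/7) = 16/49, g'(-4/7) = -57/7, so x(2) = (-4/7) - (16/49)/(-57/7) = -212/399.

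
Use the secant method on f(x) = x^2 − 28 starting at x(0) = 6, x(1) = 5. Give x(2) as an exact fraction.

f(6) = 8, f(5) = −3. x(2) = 5 − (−3)·(5 − 6)/((−3) − 8) = 58/11.

58/11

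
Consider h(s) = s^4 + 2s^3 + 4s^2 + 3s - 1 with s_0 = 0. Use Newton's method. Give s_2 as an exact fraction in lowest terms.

44/175

h'(s) = 4s^3 + 6s^2 + 8s + 3.
h(0) = -1, h'(0) = 3, so s_1 = 0 - (-1)/3 = 1/3.
h(1/3) = 43/81, h'(1/3) = 175/27, so s_2 = (1/3) - (43/81)/(175/27) = 44/175.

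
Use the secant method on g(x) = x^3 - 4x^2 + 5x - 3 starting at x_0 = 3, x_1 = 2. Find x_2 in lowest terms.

9/4

g(3) = 3, g(2) = -1. x_2 = 2 - (-1)·(2 - 3)/((-1) - 3) = 9/4.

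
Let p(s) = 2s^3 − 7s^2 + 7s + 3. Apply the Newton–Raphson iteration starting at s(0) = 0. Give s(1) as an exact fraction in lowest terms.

−3/7

p'(s) = 6s^2 − 14s + 7.
p(0) = 3, p'(0) = 7, so s(1) = 0 − 3/7 = −3/7.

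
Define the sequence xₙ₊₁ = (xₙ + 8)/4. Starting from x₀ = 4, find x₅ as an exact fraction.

683/256

x₁ = (4 + 8)/4 = 3.
x₂ = (3 + 8)/4 = 11/4.
x₃ = ((11/4) + 8)/4 = 43/16.
x₄ = ((43/16) + 8)/4 = 171/64.
x₅ = ((171/64) + 8)/4 = 683/256.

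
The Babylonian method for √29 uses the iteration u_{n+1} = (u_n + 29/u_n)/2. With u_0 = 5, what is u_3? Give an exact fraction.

528527/98145

u_1 = (5 + 29/5)/2 = 27/5.
u_2 = (27/5 + 29/(27/5))/2 = 727/135.
u_3 = (727/135 + 29/(727/135))/2 = 528527/98145.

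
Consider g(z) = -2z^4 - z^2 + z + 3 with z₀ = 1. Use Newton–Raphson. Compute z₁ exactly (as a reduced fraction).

10/9

g'(z) = -8z^3 - 2z + 1.
g(1) = 1, g'(1) = -9, so z₁ = 1 - 1/(-9) = 10/9.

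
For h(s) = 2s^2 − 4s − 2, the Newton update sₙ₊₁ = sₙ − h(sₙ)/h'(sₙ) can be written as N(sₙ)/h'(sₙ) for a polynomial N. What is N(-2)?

h'(s) = 4s − 4.
N(s) = s·h'(s) − h(s) = s·(4s − 4) − (2s^2 − 4s − 2) = 2s^2 + 2.
N(-2) = 10.

10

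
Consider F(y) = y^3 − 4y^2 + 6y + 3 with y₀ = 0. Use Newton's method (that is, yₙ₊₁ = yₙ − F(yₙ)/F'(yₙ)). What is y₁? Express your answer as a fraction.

−1/2

F'(y) = 3y^2 − 8y + 6.
F(0) = 3, F'(0) = 6, so y₁ = 0 − 3/6 = −1/2.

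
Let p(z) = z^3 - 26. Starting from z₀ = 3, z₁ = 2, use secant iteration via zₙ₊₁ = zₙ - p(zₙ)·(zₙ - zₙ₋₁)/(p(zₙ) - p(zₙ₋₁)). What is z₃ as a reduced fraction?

p(3) = 1, p(2) = -18. z₂ = 2 - (-18)·(2 - 3)/((-18) - 1) = 56/19.
p(2) = -18, p(56/19) = -2718/6859. z₃ = (56/19) - (-2718/6859)·((56/19) - 2)/((-2718/6859) - (-18)) = 3319/1118.

3319/1118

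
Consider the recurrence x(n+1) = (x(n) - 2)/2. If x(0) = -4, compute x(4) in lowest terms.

x(1) = ((-4) - 2)/2 = -3.
x(2) = ((-3) - 2)/2 = -5/2.
x(3) = ((-5/2) - 2)/2 = -9/4.
x(4) = ((-9/4) - 2)/2 = -17/8.

-17/8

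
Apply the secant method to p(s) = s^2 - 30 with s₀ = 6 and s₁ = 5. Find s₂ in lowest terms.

p(6) = 6, p(5) = -5. s₂ = 5 - (-5)·(5 - 6)/((-5) - 6) = 60/11.

60/11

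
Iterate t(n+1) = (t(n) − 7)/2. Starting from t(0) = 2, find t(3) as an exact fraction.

−47/8

t(1) = (2 − 7)/2 = −5/2.
t(2) = ((−5/2) − 7)/2 = −19/4.
t(3) = ((−19/4) − 7)/2 = −47/8.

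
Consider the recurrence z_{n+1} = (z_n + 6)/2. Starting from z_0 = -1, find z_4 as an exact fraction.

89/16

z_1 = ((-1) + 6)/2 = 5/2.
z_2 = ((5/2) + 6)/2 = 17/4.
z_3 = ((17/4) + 6)/2 = 41/8.
z_4 = ((41/8) + 6)/2 = 89/16.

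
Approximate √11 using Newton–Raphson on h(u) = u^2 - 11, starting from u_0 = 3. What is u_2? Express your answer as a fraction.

h'(u) = 2u.
h(3) = -2, h'(3) = 6, so u_1 = 3 - (-2)/6 = 10/3.
h(10/3) = 1/9, h'(10/3) = 20/3, so u_2 = (10/3) - (1/9)/(20/3) = 199/60.

199/60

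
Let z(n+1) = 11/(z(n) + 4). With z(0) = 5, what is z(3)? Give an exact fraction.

517/287

z(1) = 11/(5 + 4) = 11/9.
z(2) = 11/(11/9 + 4) = 99/47.
z(3) = 11/(99/47 + 4) = 517/287.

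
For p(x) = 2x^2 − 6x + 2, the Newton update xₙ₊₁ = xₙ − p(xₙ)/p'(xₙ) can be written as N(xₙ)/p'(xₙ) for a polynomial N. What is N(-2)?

p'(x) = 4x − 6.
N(x) = x·p'(x) − p(x) = x·(4x − 6) − (2x^2 − 6x + 2) = 2x^2 − 2.
N(-2) = 6.

6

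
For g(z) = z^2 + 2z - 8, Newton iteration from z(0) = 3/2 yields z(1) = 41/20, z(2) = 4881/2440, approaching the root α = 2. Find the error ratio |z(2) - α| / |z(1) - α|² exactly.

z(1) - α = 41/20 - 2 = 1/20, so |z(1) - α| = 1/20.
z(2) - α = 4881/2440 - 2 = 1/2440, so |z(2) - α| = 1/2440.
|z(1) - α|² = 1/400.
Ratio = (1/2440) / (1/400) = 10/61.

10/61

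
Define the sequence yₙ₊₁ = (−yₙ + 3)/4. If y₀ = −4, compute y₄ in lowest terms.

149/256

y₁ = (−(−4) + 3)/4 = 7/4.
y₂ = (−(7/4) + 3)/4 = 5/16.
y₃ = (−(5/16) + 3)/4 = 43/64.
y₄ = (−(43/64) + 3)/4 = 149/256.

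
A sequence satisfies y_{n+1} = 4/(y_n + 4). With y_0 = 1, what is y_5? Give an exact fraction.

140/169

y_1 = 4/(1 + 4) = 4/5.
y_2 = 4/(4/5 + 4) = 5/6.
y_3 = 4/(5/6 + 4) = 24/29.
y_4 = 4/(24/29 + 4) = 29/35.
y_5 = 4/(29/35 + 4) = 140/169.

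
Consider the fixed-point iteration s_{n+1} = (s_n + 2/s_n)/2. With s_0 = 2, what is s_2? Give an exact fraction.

17/12

s_1 = (2 + 2/2)/2 = 3/2.
s_2 = (3/2 + 2/(3/2))/2 = 17/12.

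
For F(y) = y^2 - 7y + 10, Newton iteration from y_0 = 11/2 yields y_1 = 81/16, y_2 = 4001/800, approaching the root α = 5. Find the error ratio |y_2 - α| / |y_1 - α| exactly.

1/50

y_1 - α = 81/16 - 5 = 1/16, so |y_1 - α| = 1/16.
y_2 - α = 4001/800 - 5 = 1/800, so |y_2 - α| = 1/800.
Ratio = (1/800) / (1/16) = 1/50.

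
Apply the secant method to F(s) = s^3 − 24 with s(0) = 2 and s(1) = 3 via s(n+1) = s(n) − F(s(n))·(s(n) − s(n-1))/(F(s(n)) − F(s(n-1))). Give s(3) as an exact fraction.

F(2) = −16, F(3) = 3. s(2) = 3 − 3·(3 − 2)/(3 − (−16)) = 54/19.
F(3) = 3, F(54/19) = −7152/6859. s(3) = (54/19) − (−7152/6859)·((54/19) − 3)/((−7152/6859) − 3) = 8882/3081.

8882/3081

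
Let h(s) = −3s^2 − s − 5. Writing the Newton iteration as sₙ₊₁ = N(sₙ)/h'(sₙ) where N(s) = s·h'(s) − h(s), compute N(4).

−43

h'(s) = −6s − 1.
N(s) = s·h'(s) − h(s) = s·(−6s − 1) − (−3s^2 − s − 5) = −3s^2 + 5.
N(4) = −43.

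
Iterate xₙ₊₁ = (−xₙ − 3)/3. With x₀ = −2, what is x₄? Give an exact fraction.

x₁ = (−(−2) − 3)/3 = −1/3.
x₂ = (−(−1/3) − 3)/3 = −8/9.
x₃ = (−(−8/9) − 3)/3 = −19/27.
x₄ = (−(−19/27) − 3)/3 = −62/81.

−62/81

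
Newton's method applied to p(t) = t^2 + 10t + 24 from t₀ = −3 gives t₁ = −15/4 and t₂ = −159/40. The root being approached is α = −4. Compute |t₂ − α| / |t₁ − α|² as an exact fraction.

2/5

t₁ − α = −15/4 − (−4) = −15/4 + 4 = 1/4, so |t₁ − α| = 1/4.
t₂ − α = −159/40 − (−4) = −159/40 + 4 = 1/40, so |t₂ − α| = 1/40.
|t₁ − α|² = 1/16.
Ratio = (1/40) / (1/16) = 2/5.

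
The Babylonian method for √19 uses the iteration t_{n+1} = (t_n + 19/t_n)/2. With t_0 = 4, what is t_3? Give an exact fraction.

11916881/2733920

t_1 = (4 + 19/4)/2 = 35/8.
t_2 = (35/8 + 19/(35/8))/2 = 2441/560.
t_3 = (2441/560 + 19/(2441/560))/2 = 11916881/2733920.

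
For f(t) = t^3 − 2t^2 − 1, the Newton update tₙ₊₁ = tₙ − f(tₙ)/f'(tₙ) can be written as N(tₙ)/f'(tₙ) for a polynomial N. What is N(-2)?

f'(t) = 3t^2 − 4t.
N(t) = t·f'(t) − f(t) = t·(3t^2 − 4t) − (t^3 − 2t^2 − 1) = 2t^3 − 2t^2 + 1.
N(-2) = −23.

−23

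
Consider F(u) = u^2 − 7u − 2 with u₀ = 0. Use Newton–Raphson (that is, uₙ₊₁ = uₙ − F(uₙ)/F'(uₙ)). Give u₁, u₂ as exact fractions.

u₁ = −2/7, u₂ = −102/371

F'(u) = 2u − 7.
F(0) = −2, F'(0) = −7, so u₁ = 0 − (−2)/(−7) = −2/7.
F(−2/7) = 4/49, F'(−2/7) = −53/7, so u₂ = (−2/7) − (4/49)/(−53/7) = −102/371.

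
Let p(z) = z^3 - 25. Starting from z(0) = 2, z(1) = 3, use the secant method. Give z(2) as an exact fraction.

55/19

p(2) = -17, p(3) = 2. z(2) = 3 - 2·(3 - 2)/(2 - (-17)) = 55/19.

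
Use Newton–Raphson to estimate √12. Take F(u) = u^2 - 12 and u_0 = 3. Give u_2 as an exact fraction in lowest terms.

97/28

F'(u) = 2u.
F(3) = -3, F'(3) = 6, so u_1 = 3 - (-3)/6 = 7/2.
F(7/2) = 1/4, F'(7/2) = 7, so u_2 = (7/2) - (1/4)/7 = 97/28.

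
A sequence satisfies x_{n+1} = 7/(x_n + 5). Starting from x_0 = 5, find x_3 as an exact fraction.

x_1 = 7/(5 + 5) = 7/10.
x_2 = 7/(7/10 + 5) = 70/57.
x_3 = 7/(70/57 + 5) = 399/355.

399/355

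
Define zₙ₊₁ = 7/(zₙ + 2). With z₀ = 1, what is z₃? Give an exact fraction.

91/47

z₁ = 7/(1 + 2) = 7/3.
z₂ = 7/(7/3 + 2) = 21/13.
z₃ = 7/(21/13 + 2) = 91/47.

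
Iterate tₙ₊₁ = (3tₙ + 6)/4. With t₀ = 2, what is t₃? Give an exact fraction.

t₁ = (3·2 + 6)/4 = 3.
t₂ = (3·3 + 6)/4 = 15/4.
t₃ = (3·(15/4) + 6)/4 = 69/16.

69/16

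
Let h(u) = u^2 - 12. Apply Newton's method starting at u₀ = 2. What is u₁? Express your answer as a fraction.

h'(u) = 2u.
h(2) = -8, h'(2) = 4, so u₁ = 2 - (-8)/4 = 4.

4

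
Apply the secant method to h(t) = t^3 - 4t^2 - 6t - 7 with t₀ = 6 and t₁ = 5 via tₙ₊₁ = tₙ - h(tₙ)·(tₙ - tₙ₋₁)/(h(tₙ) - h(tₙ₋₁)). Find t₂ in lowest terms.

h(6) = 29, h(5) = -12. t₂ = 5 - (-12)·(5 - 6)/((-12) - 29) = 217/41.

217/41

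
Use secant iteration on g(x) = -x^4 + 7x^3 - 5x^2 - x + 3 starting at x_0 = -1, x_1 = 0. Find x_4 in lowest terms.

-13538944/51715651

g(-1) = -9, g(0) = 3. x_2 = 0 - 3·(0 - (-1))/(3 - (-9)) = -1/4.
g(0) = 3, g(-1/4) = 723/256. x_3 = (-1/4) - (723/256)·((-1/4) - 0)/((723/256) - 3) = -64/15.
g(-1/4) = 723/256, g(-64/15) = -48542461/50625. x_4 = (-64/15) - (-48542461/50625)·((-64/15) - (-1/4))/((-48542461/50625) - (723/256)) = -13538944/51715651.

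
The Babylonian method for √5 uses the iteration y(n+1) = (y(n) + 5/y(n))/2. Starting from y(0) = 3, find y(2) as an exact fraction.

y(1) = (3 + 5/3)/2 = 7/3.
y(2) = (7/3 + 5/(7/3))/2 = 47/21.

47/21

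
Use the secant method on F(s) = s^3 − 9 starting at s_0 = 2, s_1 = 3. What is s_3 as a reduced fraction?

1609/777

F(2) = −1, F(3) = 18. s_2 = 3 − 18·(3 − 2)/(18 − (−1)) = 39/19.
F(3) = 18, F(39/19) = −2412/6859. s_3 = (39/19) − (−2412/6859)·((39/19) − 3)/((−2412/6859) − 18) = 1609/777.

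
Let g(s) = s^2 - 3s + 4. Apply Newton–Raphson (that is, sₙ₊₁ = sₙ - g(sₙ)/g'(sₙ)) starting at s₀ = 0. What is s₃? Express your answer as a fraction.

364/93

g'(s) = 2s - 3.
g(0) = 4, g'(0) = -3, so s₁ = 0 - 4/(-3) = 4/3.
g(4/3) = 16/9, g'(4/3) = -1/3, so s₂ = (4/3) - (16/9)/(-1/3) = 20/3.
g(20/3) = 256/9, g'(20/3) = 31/3, so s₃ = (20/3) - (256/9)/(31/3) = 364/93.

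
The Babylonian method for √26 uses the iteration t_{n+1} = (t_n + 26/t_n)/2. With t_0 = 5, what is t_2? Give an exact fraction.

5201/1020

t_1 = (5 + 26/5)/2 = 51/10.
t_2 = (51/10 + 26/(51/10))/2 = 5201/1020.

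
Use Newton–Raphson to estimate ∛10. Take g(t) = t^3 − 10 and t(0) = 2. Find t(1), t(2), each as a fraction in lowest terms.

g'(t) = 3t^2.
g(2) = −2, g'(2) = 12, so t(1) = 2 − (−2)/12 = 13/6.
g(13/6) = 37/216, g'(13/6) = 169/12, so t(2) = (13/6) − (37/216)/(169/12) = 3277/1521.

t(1) = 13/6, t(2) = 3277/1521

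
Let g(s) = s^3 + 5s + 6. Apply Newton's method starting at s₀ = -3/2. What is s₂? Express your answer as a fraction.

-55515/55366

g'(s) = 3s^2 + 5.
g(-3/2) = -39/8, g'(-3/2) = 47/4, so s₁ = (-3/2) - (-39/8)/(47/4) = -51/47.
g(-51/47) = -73008/103823, g'(-51/47) = 18848/2209, so s₂ = (-51/47) - (-73008/103823)/(18848/2209) = -55515/55366.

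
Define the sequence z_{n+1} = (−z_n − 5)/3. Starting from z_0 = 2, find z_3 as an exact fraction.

−37/27

z_1 = (−2 − 5)/3 = −7/3.
z_2 = (−(−7/3) − 5)/3 = −8/9.
z_3 = (−(−8/9) − 5)/3 = −37/27.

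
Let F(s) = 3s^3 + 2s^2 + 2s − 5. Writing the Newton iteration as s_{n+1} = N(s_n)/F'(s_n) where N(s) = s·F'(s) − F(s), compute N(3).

185

F'(s) = 9s^2 + 4s + 2.
N(s) = s·F'(s) − F(s) = s·(9s^2 + 4s + 2) − (3s^3 + 2s^2 + 2s − 5) = 6s^3 + 2s^2 + 5.
N(3) = 185.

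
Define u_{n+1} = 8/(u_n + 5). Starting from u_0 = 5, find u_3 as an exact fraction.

232/185

u_1 = 8/(5 + 5) = 4/5.
u_2 = 8/(4/5 + 5) = 40/29.
u_3 = 8/(40/29 + 5) = 232/185.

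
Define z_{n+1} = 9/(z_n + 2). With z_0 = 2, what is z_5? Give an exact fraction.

z_1 = 9/(2 + 2) = 9/4.
z_2 = 9/(9/4 + 2) = 36/17.
z_3 = 9/(36/17 + 2) = 153/70.
z_4 = 9/(153/70 + 2) = 630/293.
z_5 = 9/(630/293 + 2) = 2637/1216.

2637/1216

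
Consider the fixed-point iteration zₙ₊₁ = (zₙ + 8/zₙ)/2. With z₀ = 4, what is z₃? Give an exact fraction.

577/204

z₁ = (4 + 8/4)/2 = 3.
z₂ = (3 + 8/3)/2 = 17/6.
z₃ = (17/6 + 8/(17/6))/2 = 577/204.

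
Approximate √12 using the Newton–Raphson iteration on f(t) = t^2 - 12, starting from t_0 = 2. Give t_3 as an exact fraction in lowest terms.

97/28

f'(t) = 2t.
f(2) = -8, f'(2) = 4, so t_1 = 2 - (-8)/4 = 4.
f(4) = 4, f'(4) = 8, so t_2 = 4 - 4/8 = 7/2.
f(7/2) = 1/4, f'(7/2) = 7, so t_3 = (7/2) - (1/4)/7 = 97/28.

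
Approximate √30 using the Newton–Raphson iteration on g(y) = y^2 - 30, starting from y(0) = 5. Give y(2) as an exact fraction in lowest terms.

g'(y) = 2y.
g(5) = -5, g'(5) = 10, so y(1) = 5 - (-5)/10 = 11/2.
g(11/2) = 1/4, g'(11/2) = 11, so y(2) = (11/2) - (1/4)/11 = 241/44.

241/44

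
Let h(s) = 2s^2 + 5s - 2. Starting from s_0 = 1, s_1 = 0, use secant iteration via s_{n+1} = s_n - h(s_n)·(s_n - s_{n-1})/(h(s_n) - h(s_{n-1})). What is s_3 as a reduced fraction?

h(1) = 5, h(0) = -2. s_2 = 0 - (-2)·(0 - 1)/((-2) - 5) = 2/7.
h(0) = -2, h(2/7) = -20/49. s_3 = (2/7) - (-20/49)·((2/7) - 0)/((-20/49) - (-2)) = 14/39.

14/39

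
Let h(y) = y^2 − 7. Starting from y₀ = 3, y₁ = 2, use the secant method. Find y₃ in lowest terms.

61/23

h(3) = 2, h(2) = −3. y₂ = 2 − (−3)·(2 − 3)/((−3) − 2) = 13/5.
h(2) = −3, h(13/5) = −6/25. y₃ = (13/5) − (−6/25)·((13/5) − 2)/((−6/25) − (−3)) = 61/23.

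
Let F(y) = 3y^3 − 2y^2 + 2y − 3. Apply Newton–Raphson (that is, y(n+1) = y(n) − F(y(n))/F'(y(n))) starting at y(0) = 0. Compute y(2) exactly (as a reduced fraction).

15/13

F'(y) = 9y^2 − 4y + 2.
F(0) = −3, F'(0) = 2, so y(1) = 0 − (−3)/2 = 3/2.
F(3/2) = 45/8, F'(3/2) = 65/4, so y(2) = (3/2) − (45/8)/(65/4) = 15/13.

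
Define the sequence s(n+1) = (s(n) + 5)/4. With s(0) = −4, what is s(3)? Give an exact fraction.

s(1) = ((−4) + 5)/4 = 1/4.
s(2) = ((1/4) + 5)/4 = 21/16.
s(3) = ((21/16) + 5)/4 = 101/64.

101/64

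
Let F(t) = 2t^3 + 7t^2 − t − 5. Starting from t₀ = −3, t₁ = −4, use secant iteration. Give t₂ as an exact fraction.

−79/24

F(−3) = 7, F(−4) = −17. t₂ = (−4) − (−17)·((−4) − (−3))/((−17) − 7) = −79/24.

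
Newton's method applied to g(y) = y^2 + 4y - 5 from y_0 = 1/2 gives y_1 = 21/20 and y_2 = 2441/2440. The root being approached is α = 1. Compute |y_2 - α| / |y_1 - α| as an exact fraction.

1/122

y_1 - α = 21/20 - 1 = 1/20, so |y_1 - α| = 1/20.
y_2 - α = 2441/2440 - 1 = 1/2440, so |y_2 - α| = 1/2440.
Ratio = (1/2440) / (1/20) = 1/122.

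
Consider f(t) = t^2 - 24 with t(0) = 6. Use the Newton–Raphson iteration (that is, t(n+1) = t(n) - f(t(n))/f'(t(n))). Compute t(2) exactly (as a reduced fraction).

f'(t) = 2t.
f(6) = 12, f'(6) = 12, so t(1) = 6 - 12/12 = 5.
f(5) = 1, f'(5) = 10, so t(2) = 5 - 1/10 = 49/10.

49/10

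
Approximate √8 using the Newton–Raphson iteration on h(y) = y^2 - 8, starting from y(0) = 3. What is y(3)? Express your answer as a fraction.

665857/235416

h'(y) = 2y.
h(3) = 1, h'(3) = 6, so y(1) = 3 - 1/6 = 17/6.
h(17/6) = 1/36, h'(17/6) = 17/3, so y(2) = (17/6) - (1/36)/(17/3) = 577/204.
h(577/204) = 1/41616, h'(577/204) = 577/102, so y(3) = (577/204) - (1/41616)/(577/102) = 665857/235416.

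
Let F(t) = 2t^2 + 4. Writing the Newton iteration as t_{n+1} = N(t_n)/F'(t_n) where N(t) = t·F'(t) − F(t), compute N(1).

−2

F'(t) = 4t.
N(t) = t·F'(t) − F(t) = t·(4t) − (2t^2 + 4) = 2t^2 − 4.
N(1) = −2.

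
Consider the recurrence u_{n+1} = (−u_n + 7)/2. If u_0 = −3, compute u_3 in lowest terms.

3

u_1 = (−(−3) + 7)/2 = 5.
u_2 = (−5 + 7)/2 = 1.
u_3 = (−1 + 7)/2 = 3.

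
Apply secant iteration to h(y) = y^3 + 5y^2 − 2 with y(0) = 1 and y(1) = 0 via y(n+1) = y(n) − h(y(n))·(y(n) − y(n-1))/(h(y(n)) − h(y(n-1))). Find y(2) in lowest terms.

1/3

h(1) = 4, h(0) = −2. y(2) = 0 − (−2)·(0 − 1)/((−2) − 4) = 1/3.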